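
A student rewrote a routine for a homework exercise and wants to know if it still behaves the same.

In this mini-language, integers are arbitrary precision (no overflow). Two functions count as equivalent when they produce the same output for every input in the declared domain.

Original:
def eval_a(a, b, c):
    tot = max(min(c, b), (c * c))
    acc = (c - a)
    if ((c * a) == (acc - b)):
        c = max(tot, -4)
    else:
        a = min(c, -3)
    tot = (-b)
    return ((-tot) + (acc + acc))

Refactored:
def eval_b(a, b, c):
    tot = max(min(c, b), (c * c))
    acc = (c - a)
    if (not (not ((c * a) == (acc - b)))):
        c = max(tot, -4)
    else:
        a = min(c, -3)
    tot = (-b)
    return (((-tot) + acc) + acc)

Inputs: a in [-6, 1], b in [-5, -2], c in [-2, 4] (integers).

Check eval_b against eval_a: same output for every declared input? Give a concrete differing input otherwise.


This is a faithful refactor — boolean connective usage differs, but the computed results match everywhere.
Tracing a=-5, b=-5, c=2: eval_a: tot = 4; acc = 7; ((c * a) == (acc - b)) -> false; a = -3; tot = 5; return 9 | eval_b: tot = 4; acc = 7; (not (not ((c * a) == (acc - b)))) -> false; a = -3; tot = 5; return 9 — matching result 9.
Every one of the 224 inputs gives matching results.
verdict: equivalent


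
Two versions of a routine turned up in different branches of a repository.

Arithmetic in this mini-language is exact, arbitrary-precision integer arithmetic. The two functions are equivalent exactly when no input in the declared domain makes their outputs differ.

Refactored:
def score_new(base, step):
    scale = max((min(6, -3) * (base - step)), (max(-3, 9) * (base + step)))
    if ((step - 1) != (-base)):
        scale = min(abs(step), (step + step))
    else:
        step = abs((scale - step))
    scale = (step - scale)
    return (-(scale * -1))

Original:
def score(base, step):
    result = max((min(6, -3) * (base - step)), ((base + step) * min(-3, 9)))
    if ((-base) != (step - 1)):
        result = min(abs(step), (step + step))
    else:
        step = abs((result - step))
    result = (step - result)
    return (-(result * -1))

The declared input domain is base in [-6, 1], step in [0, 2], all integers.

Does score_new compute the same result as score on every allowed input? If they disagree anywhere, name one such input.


base=1, step=0 yields 6 from score but 0 from score_new.
verdict: not equivalent; witness: base=1, step=0


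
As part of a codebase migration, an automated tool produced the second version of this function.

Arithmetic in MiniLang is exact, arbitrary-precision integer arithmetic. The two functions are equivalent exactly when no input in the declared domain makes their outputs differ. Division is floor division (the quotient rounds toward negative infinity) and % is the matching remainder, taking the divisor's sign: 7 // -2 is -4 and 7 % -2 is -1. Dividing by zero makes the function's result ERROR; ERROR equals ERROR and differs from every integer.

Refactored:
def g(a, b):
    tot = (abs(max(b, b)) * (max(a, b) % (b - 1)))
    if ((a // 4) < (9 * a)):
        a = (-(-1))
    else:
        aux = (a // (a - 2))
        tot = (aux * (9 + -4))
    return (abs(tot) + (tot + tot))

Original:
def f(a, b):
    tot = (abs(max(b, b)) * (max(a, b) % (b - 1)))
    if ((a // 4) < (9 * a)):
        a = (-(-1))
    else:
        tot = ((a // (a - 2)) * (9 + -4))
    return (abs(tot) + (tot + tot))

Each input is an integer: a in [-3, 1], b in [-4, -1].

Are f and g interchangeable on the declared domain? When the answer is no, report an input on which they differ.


The two versions differ — the changes include local variable names differ; and statement counts differ.
Spot check at a=-1, b=-1 — f: tot=-1, then ((a // 4) < (9 * a)) is false, then tot=0, then returns 0. g: tot=-1, then ((a // 4) < (9 * a)) is false, then aux=0, then tot=0, then returns 0. Both give 0.
Across all 20 domain points the two functions coincide.
verdict: equivalent


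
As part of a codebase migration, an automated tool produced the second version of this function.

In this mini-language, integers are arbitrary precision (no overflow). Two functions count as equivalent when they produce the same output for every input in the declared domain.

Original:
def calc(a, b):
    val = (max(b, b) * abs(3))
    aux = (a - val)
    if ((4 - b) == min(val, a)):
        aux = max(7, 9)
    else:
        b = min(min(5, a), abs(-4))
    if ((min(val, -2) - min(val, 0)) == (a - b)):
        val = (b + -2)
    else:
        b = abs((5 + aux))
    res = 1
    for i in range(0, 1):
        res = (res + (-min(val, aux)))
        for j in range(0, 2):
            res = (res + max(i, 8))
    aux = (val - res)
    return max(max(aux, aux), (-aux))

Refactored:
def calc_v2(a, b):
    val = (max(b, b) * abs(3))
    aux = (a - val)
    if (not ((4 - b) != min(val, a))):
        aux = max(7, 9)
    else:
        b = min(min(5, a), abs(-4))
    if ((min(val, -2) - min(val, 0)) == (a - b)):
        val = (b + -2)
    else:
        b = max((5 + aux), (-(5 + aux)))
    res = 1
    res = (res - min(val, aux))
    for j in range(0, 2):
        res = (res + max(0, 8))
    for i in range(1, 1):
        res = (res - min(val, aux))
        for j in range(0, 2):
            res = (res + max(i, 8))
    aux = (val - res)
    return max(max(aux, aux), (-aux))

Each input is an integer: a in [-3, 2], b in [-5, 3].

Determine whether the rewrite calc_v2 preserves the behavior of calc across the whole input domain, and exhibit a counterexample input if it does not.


This is a faithful refactor — constant usage differs, plus arithmetic usage differs, plus loop structure differs, plus comparison usage differs, plus min/max/abs usage differs, plus statement counts differ, plus boolean connective usage differs, but the computed results match everywhere.
Spot check at a=0, b=2 — calc: val := 6 | aux := -6 | ((4 - b) == min(val, a)): false | b := 0 | ((min(val, -2) - min(val, 0)) == (a - b)): false | b := 1 | res := 1 | iter i=0: | res := 7 | iter j=0: | res := 15 | iter j=1: | res := 23 | aux := -17 | result 17. calc_v2: val := 6 | aux := -6 | (not ((4 - b) != min(val, a))): false | b := 0 | ((min(val, -2) - min(val, 0)) == (a - b)): false | b := 1 | res := 1 | res := 7 | iter j=0: | res := 15 | iter j=1: | res := 23 | loop over i: empty range | aux := -17 | result 17. Both give 17.
Across all 54 domain points the two functions coincide.
verdict: equivalent


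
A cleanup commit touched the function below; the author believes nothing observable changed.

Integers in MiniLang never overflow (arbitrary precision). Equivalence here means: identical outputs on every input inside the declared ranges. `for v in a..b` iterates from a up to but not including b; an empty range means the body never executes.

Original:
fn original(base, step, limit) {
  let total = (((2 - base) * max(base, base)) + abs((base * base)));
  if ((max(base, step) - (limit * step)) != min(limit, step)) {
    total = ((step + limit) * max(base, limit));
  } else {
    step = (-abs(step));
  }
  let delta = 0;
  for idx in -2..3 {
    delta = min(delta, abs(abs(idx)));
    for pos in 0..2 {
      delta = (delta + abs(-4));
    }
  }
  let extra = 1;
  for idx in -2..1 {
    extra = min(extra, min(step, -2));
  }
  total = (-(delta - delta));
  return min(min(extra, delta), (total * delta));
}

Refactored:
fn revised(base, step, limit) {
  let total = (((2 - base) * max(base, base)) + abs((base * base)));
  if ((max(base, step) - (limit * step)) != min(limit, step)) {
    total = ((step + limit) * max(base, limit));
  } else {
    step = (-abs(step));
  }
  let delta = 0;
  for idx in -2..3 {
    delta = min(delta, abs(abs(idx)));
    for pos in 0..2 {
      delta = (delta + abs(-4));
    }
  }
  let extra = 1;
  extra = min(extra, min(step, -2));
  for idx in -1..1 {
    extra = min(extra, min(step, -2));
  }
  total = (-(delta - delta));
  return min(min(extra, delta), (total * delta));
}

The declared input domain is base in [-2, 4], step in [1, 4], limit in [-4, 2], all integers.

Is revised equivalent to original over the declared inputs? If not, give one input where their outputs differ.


Side by side, the visible changes include: min/max/abs usage differs, plus statement counts differ, plus constant usage differs, plus loop structure differs.
One worked example (base=1, step=4, limit=1) — original: total=2, then ((max(base, step) - (limit * step)) != min(limit, step)) is true, then total=5, then delta=0, then (idx=-2), then delta=0, then (pos=0), then delta=4, then (pos=1), then delta=8, then (idx=-1), then delta=1, then (pos=0), then delta=5, then (pos=1), then delta=9, then (idx=0), then delta=0, then (pos=0), then delta=4, then (pos=1), then delta=8, then (idx=1), then delta=1, then (pos=0), then delta=5, then (pos=1), then delta=9, then (idx=2), then delta=2, then (pos=0), then delta=6, then (pos=1), then delta=10, then extra=1, then (idx=-2), then extra=-2, then (idx=-1), then extra=-2, then (idx=0), then extra=-2, then total=0, then returns -2; revised: total=2, then ((max(base, step) - (limit * step)) != min(limit, step)) is true, then total=5, then delta=0, then (idx=-2), then delta=0, then (pos=0), then delta=4, then (pos=1), then delta=8, then (idx=-1), then delta=1, then (pos=0), then delta=5, then (pos=1), then delta=9, then (idx=0), then delta=0, then (pos=0), then delta=4, then (pos=1), then delta=8, then (idx=1), then delta=1, then (pos=0), then delta=5, then (pos=1), then delta=9, then (idx=2), then delta=2, then (pos=0), then delta=6, then (pos=1), then delta=10, then extra=1, then extra=-2, then (idx=-1), then extra=-2, then (idx=0), then extra=-2, then total=0, then returns -2; agreement on -2.
An exhaustive pass over the 196 declared inputs shows identical outputs.
verdict: equivalent


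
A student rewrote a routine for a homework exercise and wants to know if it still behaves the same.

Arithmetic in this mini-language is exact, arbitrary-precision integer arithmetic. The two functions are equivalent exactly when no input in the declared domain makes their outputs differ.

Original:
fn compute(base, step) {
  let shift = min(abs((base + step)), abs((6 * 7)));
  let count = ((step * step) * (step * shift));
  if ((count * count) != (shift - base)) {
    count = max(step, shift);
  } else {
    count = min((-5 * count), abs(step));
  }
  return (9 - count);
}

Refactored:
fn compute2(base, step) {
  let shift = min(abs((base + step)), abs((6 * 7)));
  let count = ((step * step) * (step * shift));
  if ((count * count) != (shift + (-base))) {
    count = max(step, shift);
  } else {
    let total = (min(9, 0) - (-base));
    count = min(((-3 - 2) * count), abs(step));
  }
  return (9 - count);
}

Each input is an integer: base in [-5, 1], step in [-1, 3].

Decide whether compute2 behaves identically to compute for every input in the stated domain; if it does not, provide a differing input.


Although arithmetic usage differs, plus constant usage differs, plus min/max/abs usage differs, plus statement counts differ, plus local variable names differ, 35/35 inputs agree.
verdict: equivalent


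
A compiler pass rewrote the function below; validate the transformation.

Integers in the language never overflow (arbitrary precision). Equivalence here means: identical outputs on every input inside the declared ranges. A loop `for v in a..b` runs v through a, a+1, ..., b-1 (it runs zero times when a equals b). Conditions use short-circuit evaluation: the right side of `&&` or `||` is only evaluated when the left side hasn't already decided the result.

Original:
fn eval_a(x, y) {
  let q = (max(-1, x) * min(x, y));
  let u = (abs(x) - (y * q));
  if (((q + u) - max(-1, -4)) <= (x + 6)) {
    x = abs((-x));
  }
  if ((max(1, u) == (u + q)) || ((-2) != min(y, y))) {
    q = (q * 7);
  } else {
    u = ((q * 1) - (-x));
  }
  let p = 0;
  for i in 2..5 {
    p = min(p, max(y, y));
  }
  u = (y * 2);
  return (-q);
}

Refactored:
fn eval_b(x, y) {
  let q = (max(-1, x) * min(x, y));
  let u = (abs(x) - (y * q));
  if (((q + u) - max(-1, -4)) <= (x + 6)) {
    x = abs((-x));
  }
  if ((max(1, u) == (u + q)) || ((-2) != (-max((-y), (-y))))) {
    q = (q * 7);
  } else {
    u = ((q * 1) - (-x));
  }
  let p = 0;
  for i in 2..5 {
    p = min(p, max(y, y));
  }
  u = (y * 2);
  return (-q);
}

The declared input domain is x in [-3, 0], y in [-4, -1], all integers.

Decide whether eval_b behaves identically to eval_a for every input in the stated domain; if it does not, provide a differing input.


Behavior is preserved: although min/max/abs usage differs, the outputs never diverge.
As a probe, take x=-2, y=-3: eval_a runs q = 3; u = 11; (((q + u) - max(-1, -4)) <= (x + 6)) -> false; ((max(1, u) == (u + q)) || ((-2) != min(y, y))) -> true; q = 21; p = 0; [i=2]; p = -3; [i=3]; p = -3; [i=4]; p = -3; u = -6; return -21; eval_b runs q = 3; u = 11; (((q + u) - max(-1, -4)) <= (x + 6)) -> false; ((max(1, u) == (u + q)) || ((-2) != (-max((-y), (-y))))) -> true; q = 21; p = 0; [i=2]; p = -3; [i=3]; p = -3; [i=4]; p = -3; u = -6; return -21; both end at -21.
Across all 16 domain points the two functions coincide.
verdict: equivalent


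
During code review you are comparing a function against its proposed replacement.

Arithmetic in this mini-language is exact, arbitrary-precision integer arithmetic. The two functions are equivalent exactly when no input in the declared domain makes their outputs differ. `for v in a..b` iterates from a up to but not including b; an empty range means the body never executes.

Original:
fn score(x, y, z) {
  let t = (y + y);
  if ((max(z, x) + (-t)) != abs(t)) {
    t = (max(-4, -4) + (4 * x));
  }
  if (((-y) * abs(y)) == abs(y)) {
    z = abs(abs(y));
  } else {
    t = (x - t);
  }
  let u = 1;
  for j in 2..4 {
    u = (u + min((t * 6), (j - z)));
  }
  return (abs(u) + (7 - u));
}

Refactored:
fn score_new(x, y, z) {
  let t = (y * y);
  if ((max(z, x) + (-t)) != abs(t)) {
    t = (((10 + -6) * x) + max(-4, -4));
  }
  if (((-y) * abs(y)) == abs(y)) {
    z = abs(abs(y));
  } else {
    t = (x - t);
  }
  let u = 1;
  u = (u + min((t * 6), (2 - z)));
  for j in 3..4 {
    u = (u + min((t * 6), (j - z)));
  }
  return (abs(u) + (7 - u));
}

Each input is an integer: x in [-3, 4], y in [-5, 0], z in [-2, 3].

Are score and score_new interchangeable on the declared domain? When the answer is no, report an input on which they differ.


On input x=-3, y=-1, z=0, score returns 53 while score_new returns 389.
verdict: not equivalent; witness: x=-3, y=-1, z=0


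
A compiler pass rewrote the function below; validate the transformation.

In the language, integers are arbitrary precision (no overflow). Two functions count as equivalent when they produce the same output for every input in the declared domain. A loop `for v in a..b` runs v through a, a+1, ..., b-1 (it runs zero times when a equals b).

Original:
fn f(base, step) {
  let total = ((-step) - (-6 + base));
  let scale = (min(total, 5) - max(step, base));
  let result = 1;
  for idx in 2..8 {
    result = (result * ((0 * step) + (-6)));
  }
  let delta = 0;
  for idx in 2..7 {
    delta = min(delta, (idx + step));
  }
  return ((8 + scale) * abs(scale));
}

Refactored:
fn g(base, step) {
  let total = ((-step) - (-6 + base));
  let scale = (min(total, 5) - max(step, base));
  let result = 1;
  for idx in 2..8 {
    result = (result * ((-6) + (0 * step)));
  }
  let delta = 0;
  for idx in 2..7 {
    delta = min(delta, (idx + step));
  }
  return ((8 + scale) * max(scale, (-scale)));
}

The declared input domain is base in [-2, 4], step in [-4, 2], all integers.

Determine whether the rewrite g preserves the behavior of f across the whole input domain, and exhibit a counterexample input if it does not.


Although min/max/abs usage differs, 49/49 inputs agree.
verdict: equivalent


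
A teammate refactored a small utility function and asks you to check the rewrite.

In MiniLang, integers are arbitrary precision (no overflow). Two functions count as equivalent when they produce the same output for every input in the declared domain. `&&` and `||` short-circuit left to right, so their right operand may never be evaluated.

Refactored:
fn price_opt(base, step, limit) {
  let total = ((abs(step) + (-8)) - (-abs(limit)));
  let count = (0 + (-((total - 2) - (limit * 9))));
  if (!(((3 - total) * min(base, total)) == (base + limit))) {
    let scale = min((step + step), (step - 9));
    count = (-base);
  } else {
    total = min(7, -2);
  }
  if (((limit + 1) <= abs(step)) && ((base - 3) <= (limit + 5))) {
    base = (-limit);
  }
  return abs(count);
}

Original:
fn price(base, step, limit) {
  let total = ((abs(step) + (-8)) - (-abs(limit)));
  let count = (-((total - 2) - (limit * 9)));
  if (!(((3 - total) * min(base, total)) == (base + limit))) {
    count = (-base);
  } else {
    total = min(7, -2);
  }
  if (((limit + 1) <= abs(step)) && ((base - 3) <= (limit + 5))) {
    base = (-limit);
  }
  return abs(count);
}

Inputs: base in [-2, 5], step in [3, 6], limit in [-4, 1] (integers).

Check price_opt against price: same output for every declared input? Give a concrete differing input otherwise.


Differences: local variable names differ, arithmetic usage differs, constant usage differs, statement counts differ, min/max/abs usage differs — yet all 192 inputs agree.
verdict: equivalent


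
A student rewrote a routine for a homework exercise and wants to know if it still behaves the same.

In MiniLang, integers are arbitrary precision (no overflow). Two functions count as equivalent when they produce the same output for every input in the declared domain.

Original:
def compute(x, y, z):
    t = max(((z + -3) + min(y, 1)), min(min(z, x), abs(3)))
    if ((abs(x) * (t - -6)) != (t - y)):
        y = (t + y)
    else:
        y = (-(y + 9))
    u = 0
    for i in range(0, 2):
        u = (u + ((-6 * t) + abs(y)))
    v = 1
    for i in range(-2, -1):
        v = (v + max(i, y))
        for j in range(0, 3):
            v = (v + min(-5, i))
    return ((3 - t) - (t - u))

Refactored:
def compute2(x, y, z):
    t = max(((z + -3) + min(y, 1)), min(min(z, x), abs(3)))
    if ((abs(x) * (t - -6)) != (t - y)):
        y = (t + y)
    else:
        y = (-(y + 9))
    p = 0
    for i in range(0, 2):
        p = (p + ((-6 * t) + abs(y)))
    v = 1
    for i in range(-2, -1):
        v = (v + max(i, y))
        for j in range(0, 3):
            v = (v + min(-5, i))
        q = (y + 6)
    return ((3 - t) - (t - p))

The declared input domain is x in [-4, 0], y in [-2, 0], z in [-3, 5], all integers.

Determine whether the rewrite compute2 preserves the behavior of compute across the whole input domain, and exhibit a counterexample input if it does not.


Comparing the listings, the differences include: statement counts differ; arithmetic usage differs; constant usage differs; local variable names differ.
Tracing x=-4, y=0, z=5: compute: t = 2; ((abs(x) * (t - -6)) != (t - y)) -> true; y = 2; u = 0; [i=0]; u = -10; [i=1]; u = -20; v = 1; [i=-2]; v = 3; [j=0]; v = -2; [j=1]; v = -7; [j=2]; v = -12; return -21 | compute2: t = 2; ((abs(x) * (t - -6)) != (t - y)) -> true; y = 2; p = 0; [i=0]; p = -10; [i=1]; p = -20; v = 1; [i=-2]; v = 3; [j=0]; v = -2; [j=1]; v = -7; [j=2]; v = -12; q = 8; return -21 — matching result -21.
An exhaustive pass over the 135 declared inputs shows identical outputs.
verdict: equivalent


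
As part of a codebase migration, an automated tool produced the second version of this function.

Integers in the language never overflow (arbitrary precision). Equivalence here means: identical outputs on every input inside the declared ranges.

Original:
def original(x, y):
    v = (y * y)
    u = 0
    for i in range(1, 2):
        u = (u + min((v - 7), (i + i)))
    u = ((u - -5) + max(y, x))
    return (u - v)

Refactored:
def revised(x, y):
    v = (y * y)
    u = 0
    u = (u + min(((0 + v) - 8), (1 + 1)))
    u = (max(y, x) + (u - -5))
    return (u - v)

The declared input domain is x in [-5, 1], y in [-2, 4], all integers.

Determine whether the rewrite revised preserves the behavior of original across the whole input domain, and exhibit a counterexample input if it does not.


On input x=-5, y=-2, original returns -4 while revised returns -5.
verdict: not equivalent; witness: x=-5, y=-2


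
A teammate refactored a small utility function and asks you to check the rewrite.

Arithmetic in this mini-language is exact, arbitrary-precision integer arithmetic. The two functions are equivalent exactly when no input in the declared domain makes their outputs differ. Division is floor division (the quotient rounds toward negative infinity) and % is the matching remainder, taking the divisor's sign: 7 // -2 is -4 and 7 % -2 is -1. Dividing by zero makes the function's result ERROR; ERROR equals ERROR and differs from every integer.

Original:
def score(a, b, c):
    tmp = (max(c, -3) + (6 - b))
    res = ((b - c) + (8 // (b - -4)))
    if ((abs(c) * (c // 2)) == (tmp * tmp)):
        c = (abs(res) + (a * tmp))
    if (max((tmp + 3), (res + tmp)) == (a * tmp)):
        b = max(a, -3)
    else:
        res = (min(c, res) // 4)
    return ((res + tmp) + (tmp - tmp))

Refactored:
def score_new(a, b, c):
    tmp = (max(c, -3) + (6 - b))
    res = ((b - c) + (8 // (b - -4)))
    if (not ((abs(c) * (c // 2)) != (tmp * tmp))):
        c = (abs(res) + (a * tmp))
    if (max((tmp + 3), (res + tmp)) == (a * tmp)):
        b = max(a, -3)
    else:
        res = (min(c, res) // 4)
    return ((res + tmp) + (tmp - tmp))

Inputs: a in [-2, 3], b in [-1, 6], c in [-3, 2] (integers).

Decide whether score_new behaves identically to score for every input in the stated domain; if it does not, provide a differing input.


Behavior is preserved: although comparison usage differs, and boolean connective usage differs, the outputs never diverge.
Spot check at a=2, b=2, c=-1 — score: tmp := 3 | res := 4 | ((abs(c) * (c // 2)) == (tmp * tmp)): false | (max((tmp + 3), (res + tmp)) == (a * tmp)): false | res := -1 | result 2. score_new: tmp := 3 | res := 4 | (not ((abs(c) * (c // 2)) != (tmp * tmp))): false | (max((tmp + 3), (res + tmp)) == (a * tmp)): false | res := -1 | result 2. Both give 2.
Sweeping the whole domain (288 inputs) finds no disagreement.
verdict: equivalent


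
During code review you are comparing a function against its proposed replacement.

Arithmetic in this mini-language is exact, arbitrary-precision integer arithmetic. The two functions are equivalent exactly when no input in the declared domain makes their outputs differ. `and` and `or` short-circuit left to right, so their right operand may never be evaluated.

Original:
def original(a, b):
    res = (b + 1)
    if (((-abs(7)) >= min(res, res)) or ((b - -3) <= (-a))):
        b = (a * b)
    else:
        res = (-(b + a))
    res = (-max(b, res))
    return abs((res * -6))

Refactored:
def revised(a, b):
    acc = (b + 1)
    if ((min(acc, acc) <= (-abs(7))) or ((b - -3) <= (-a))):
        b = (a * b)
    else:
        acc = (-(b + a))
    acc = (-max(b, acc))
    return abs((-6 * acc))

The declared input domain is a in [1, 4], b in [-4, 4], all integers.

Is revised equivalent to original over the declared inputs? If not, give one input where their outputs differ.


Behavior is preserved: although comparison usage differs, local variable names differ, the outputs never diverge.
As a probe, take a=1, b=0: original runs res = 1; (((-abs(7)) >= min(res, res)) or ((b - -3) <= (-a))) -> false; res = -1; res = 0; return 0; revised runs acc = 1; ((min(acc, acc) <= (-abs(7))) or ((b - -3) <= (-a))) -> false; acc = -1; acc = 0; return 0; both end at 0.
Every one of the 36 inputs gives matching results.
verdict: equivalent


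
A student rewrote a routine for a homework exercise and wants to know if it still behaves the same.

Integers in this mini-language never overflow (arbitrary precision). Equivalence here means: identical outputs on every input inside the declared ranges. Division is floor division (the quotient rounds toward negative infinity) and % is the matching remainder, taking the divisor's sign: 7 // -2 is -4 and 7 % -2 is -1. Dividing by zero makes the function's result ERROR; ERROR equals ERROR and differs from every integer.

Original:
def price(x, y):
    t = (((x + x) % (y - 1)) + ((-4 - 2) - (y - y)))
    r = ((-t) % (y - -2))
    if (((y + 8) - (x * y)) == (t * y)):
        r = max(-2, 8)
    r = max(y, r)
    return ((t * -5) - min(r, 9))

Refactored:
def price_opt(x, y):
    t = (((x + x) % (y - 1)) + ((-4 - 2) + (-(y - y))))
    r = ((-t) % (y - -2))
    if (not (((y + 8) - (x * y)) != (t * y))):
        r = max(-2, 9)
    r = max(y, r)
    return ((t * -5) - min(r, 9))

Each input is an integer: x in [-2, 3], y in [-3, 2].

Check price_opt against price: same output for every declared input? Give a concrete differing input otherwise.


These are not equivalent — on x=-1, y=-1 the outputs split (22 vs 21).
price: t=-6, then r=0, then (((y + 8) - (x * y)) == (t * y)) is true, then r=8, then r=8, then returns 22
price_opt: t=-6, then r=0, then (not (((y + 8) - (x * y)) != (t * y))) is true, then r=9, then r=9, then returns 21
verdict: not equivalent; witness: x=-1, y=-1


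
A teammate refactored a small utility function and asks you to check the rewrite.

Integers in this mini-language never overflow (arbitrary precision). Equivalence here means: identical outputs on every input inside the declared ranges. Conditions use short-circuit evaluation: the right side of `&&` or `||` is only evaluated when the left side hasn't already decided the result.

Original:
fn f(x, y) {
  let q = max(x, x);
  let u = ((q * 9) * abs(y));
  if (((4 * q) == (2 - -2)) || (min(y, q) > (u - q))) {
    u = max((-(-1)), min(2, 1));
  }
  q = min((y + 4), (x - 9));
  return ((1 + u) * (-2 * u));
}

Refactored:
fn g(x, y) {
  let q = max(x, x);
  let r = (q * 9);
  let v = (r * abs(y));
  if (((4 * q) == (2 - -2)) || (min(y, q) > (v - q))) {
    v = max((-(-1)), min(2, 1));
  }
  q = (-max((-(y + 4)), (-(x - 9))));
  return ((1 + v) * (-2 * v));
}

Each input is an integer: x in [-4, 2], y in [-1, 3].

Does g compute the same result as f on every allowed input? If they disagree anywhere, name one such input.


Comparing the listings, the differences include: local variable names differ, statement counts differ, min/max/abs usage differs.
Spot check at x=0, y=0 — f: q becomes 0; next u becomes 0; next (((4 * q) == (2 - -2)) || (min(y, q) > (u - q))) evaluates to false; next q becomes -9; next final value 0. g: q becomes 0; next r becomes 0; next v becomes 0; next (((4 * q) == (2 - -2)) || (min(y, q) > (v - q))) evaluates to false; next q becomes -9; next final value 0. Both give 0.
Checked all 35 inputs in the declared domain: the outputs agree on every one.
verdict: equivalent


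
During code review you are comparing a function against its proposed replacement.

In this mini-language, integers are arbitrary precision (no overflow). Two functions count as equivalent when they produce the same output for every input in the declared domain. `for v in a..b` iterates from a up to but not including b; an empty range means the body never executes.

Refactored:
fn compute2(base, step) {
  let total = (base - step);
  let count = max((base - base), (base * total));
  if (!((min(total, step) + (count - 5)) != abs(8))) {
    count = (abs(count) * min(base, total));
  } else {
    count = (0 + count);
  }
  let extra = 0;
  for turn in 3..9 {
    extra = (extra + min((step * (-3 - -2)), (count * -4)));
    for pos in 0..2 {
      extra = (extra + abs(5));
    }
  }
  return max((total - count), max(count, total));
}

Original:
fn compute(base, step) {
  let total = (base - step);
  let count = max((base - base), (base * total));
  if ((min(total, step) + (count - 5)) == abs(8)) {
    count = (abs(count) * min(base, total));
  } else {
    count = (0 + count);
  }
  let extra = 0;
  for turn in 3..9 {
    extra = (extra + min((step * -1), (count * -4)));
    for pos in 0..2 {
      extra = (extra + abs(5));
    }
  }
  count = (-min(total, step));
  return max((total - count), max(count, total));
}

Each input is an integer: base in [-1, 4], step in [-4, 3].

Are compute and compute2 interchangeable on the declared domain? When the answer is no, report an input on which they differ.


Consider the input base=-1, step=-4.
compute: total becomes 3; next count becomes 0; next ((min(total, step) + (count - 5)) == abs(8)) evaluates to false; next count becomes 0; next extra becomes 0; next at turn=3:; next extra becomes 0; next at pos=0:; next extra becomes 5; next at pos=1:; next extra becomes 10; next at turn=4:; next extra becomes 10; next at pos=0:; next extra becomes 15; next at pos=1:; next extra becomes 20; next at turn=5:; next extra becomes 20; next at pos=0:; next extra becomes 25; next at pos=1:; next extra becomes 30; next at turn=6:; next extra becomes 30; next at pos=0:; next extra becomes 35; next at pos=1:; next extra becomes 40; next at turn=7:; next extra becomes 40; next at pos=0:; next extra becomes 45; next at pos=1:; next extra becomes 50; next at turn=8:; next extra becomes 50; next at pos=0:; next extra becomes 55; next at pos=1:; next extra becomes 60; next count becomes 4; next final value 4
compute2: total becomes 3; next count becomes 0; next (!((min(total, step) + (count - 5)) != abs(8))) evaluates to false; next count becomes 0; next extra becomes 0; next at turn=3:; next extra becomes 0; next at pos=0:; next extra becomes 5; next at pos=1:; next extra becomes 10; next at turn=4:; next extra becomes 10; next at pos=0:; next extra becomes 15; next at pos=1:; next extra becomes 20; next at turn=5:; next extra becomes 20; next at pos=0:; next extra becomes 25; next at pos=1:; next extra becomes 30; next at turn=6:; next extra becomes 30; next at pos=0:; next extra becomes 35; next at pos=1:; next extra becomes 40; next at turn=7:; next extra becomes 40; next at pos=0:; next extra becomes 45; next at pos=1:; next extra becomes 50; next at turn=8:; next extra becomes 50; next at pos=0:; next extra becomes 55; next at pos=1:; next extra becomes 60; next final value 3
4 vs 3 — the two versions disagree here.
verdict: not equivalent; witness: base=-1, step=-4


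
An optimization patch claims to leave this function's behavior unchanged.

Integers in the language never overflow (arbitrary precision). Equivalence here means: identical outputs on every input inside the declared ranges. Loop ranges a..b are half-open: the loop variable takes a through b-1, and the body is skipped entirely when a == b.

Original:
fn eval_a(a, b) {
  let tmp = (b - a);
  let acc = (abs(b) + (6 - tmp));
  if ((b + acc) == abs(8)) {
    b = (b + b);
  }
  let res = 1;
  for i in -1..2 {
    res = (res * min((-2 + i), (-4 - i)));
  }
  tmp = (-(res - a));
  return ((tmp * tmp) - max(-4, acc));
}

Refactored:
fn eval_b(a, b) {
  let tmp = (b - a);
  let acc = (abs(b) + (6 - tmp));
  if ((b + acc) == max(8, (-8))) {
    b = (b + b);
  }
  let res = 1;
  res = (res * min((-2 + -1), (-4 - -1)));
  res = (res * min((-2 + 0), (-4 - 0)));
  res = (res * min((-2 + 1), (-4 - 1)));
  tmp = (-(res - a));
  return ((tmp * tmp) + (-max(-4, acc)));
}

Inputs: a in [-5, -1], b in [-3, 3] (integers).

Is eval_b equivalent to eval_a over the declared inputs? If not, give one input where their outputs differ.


Side by side, the visible changes include: arithmetic usage differs, loop structure differs, constant usage differs, min/max/abs usage differs, statement counts differ, local variable names differ.
Tracing a=-5, b=3: eval_a: tmp = 8; acc = 1; ((b + acc) == abs(8)) -> false; res = 1; [i=-1]; res = -3; [i=0]; res = 12; [i=1]; res = -60; tmp = 55; return 3024 | eval_b: tmp = 8; acc = 1; ((b + acc) == max(8, (-8))) -> false; res = 1; res = -3; res = 12; res = -60; tmp = 55; return 3024 — matching result 3024.
Across all 35 domain points the two functions coincide.
verdict: equivalent


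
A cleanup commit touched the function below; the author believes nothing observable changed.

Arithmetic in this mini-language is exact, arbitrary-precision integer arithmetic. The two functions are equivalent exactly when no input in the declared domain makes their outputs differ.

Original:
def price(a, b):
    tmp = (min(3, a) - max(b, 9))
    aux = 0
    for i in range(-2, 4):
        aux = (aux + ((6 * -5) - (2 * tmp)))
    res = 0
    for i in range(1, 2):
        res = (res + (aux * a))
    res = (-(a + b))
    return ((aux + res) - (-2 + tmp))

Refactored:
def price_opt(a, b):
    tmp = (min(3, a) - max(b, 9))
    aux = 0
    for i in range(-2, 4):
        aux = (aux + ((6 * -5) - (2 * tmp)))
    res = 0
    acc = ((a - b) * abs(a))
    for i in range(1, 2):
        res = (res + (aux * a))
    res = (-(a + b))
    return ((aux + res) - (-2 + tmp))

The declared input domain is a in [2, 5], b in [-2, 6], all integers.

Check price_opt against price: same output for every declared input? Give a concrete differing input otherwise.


The two are interchangeable: min/max/abs usage differs, and statement counts differ, and local variable names differ, and arithmetic usage differs, and every declared input agrees.
As a probe, take a=2, b=4: price runs tmp := -7 | aux := 0 | iter i=-2: | aux := -16 | iter i=-1: | aux := -32 | iter i=0: | aux := -48 | iter i=1: | aux := -64 | iter i=2: | aux := -80 | iter i=3: | aux := -96 | res := 0 | iter i=1: | res := -192 | res := -6 | result -93; price_opt runs tmp := -7 | aux := 0 | iter i=-2: | aux := -16 | iter i=-1: | aux := -32 | iter i=0: | aux := -48 | iter i=1: | aux := -64 | iter i=2: | aux := -80 | iter i=3: | aux := -96 | res := 0 | acc := -4 | iter i=1: | res := -192 | res := -6 | result -93; both end at -93.
Across all 36 domain points the two functions coincide.
verdict: equivalent


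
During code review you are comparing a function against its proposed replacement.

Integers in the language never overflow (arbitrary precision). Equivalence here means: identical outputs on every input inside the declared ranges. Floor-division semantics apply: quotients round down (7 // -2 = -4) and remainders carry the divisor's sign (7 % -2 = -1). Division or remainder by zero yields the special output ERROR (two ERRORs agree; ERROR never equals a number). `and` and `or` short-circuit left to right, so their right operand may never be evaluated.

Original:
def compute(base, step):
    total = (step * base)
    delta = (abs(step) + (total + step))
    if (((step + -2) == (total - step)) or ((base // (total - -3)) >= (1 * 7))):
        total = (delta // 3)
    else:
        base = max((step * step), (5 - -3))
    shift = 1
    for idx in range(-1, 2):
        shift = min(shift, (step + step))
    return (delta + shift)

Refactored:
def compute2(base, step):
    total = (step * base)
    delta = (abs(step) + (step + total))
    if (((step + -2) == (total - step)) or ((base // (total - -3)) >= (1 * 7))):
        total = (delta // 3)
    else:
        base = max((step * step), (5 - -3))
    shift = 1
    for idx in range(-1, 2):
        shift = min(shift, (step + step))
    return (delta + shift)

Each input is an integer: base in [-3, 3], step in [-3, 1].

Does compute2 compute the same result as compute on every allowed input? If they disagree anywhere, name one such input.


Reading the diff, among the changes: same computation, different form.
One worked example (base=0, step=0) — compute: total := 0 | delta := 0 | (((step + -2) == (total - step)) or ((base // (total - -3)) >= (1 * 7))): false | base := 8 | shift := 1 | iter idx=-1: | shift := 0 | iter idx=0: | shift := 0 | iter idx=1: | shift := 0 | result 0; compute2: total := 0 | delta := 0 | (((step + -2) == (total - step)) or ((base // (total - -3)) >= (1 * 7))): false | base := 8 | shift := 1 | iter idx=-1: | shift := 0 | iter idx=0: | shift := 0 | iter idx=1: | shift := 0 | result 0; agreement on 0.
Checked all 35 inputs in the declared domain: the outputs agree on every one.
verdict: equivalent


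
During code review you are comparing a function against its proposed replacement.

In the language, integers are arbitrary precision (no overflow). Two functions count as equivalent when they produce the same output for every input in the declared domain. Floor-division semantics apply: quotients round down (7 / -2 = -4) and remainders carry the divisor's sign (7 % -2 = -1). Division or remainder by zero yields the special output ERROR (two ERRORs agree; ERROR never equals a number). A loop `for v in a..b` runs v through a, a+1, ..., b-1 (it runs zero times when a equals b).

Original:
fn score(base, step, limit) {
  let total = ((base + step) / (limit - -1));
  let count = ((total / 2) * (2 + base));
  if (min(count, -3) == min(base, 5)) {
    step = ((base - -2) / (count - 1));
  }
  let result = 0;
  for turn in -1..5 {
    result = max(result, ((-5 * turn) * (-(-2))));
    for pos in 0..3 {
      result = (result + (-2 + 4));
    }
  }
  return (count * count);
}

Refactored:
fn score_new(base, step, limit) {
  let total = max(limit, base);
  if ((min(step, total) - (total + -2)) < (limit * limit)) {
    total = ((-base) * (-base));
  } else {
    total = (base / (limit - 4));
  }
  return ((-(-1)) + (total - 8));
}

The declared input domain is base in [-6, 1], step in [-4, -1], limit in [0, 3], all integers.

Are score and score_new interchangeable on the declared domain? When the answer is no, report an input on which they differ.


The rewrite breaks on base=-6, step=-4, limit=0, where the results are 400 and 29.
score: total=-10, then count=20, then (min(count, -3) == min(base, 5)) is false, then result=0, then (turn=-1), then result=10, then (pos=0), then result=12, then (pos=1), then result=14, then (pos=2), then result=16, then (turn=0), then result=16, then (pos=0), then result=18, then (pos=1), then result=20, then (pos=2), then result=22, then (turn=1), then result=22, then (pos=0), then result=24, then (pos=1), then result=26, then (pos=2), then result=28, then (turn=2), then result=28, then (pos=0), then result=30, then (pos=1), then result=32, then (pos=2), then result=34, then (turn=3), then result=34, then (pos=0), then result=36, then (pos=1), then result=38, then (pos=2), then result=40, then (turn=4), then result=40, then (pos=0), then result=42, then (pos=1), then result=44, then (pos=2), then result=46, then returns 400
score_new: total=0, then ((min(step, total) - (total + -2)) < (limit * limit)) is true, then total=36, then returns 29
verdict: not equivalent; witness: base=-6, step=-4, limit=0


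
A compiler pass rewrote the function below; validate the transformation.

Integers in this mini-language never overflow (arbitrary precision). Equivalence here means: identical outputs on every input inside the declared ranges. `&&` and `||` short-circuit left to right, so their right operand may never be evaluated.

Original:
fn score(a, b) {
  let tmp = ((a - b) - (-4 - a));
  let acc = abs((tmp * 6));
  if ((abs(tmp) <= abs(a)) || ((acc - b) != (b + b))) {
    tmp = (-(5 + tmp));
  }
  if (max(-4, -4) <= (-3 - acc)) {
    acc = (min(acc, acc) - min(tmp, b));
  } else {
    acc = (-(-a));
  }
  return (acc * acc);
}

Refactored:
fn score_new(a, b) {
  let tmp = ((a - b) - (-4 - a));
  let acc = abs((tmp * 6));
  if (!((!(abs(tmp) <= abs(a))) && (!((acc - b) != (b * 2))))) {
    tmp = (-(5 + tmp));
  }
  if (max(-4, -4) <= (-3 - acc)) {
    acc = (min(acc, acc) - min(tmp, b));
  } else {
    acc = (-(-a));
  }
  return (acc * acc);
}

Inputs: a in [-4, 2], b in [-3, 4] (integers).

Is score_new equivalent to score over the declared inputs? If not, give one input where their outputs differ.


Reading the diff, among the changes: arithmetic usage differs, boolean connective usage differs, constant usage differs.
As a probe, take a=-4, b=1: score runs tmp=-5, then acc=30, then ((abs(tmp) <= abs(a)) || ((acc - b) != (b + b))) is true, then tmp=0, then (max(-4, -4) <= (-3 - acc)) is false, then acc=-4, then returns 16; score_new runs tmp=-5, then acc=30, then (!((!(abs(tmp) <= abs(a))) && (!((acc - b) != (b * 2))))) is true, then tmp=0, then (max(-4, -4) <= (-3 - acc)) is false, then acc=-4, then returns 16; both end at 16.
Every one of the 56 inputs gives matching results.
verdict: equivalent


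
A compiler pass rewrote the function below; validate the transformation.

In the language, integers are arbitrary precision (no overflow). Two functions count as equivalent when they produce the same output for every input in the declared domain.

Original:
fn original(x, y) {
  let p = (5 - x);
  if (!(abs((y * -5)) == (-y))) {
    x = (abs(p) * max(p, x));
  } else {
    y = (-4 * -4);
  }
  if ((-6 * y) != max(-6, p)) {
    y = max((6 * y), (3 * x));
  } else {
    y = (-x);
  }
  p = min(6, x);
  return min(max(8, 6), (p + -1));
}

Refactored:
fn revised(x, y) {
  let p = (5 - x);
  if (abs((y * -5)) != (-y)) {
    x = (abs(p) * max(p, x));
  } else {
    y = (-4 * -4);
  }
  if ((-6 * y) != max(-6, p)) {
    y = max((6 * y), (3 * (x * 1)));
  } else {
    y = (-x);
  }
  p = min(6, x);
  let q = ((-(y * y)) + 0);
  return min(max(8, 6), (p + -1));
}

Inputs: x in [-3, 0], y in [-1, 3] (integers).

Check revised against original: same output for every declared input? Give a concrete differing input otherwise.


Behavior is preserved: although constant usage differs; also comparison usage differs; also arithmetic usage differs; also boolean connective usage differs; also statement counts differ; also local variable names differ, the outputs never diverge.
As a probe, take x=0, y=-1: original runs p=5, then (!(abs((y * -5)) == (-y))) is true, then x=25, then ((-6 * y) != max(-6, p)) is true, then y=75, then p=6, then returns 5; revised runs p=5, then (abs((y * -5)) != (-y)) is true, then x=25, then ((-6 * y) != max(-6, p)) is true, then y=75, then p=6, then q=-5625, then returns 5; both end at 5.
Every one of the 20 inputs gives matching results.
verdict: equivalent
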